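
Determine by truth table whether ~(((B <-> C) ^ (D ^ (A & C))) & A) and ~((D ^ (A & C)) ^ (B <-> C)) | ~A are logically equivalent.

equivalent

A | B | C | D | φ | ψ
- | - | - | - | - | -
T | T | T | T | F | F
T | T | T | F | T | T
T | T | F | T | F | F
T | T | F | F | T | T
T | F | T | T | T | T
T | F | T | F | F | F
T | F | F | T | T | T
T | F | F | F | F | F
F | T | T | T | T | T
F | T | T | F | T | T
F | T | F | T | T | T
F | T | F | F | T | T
F | F | T | T | T | T
F | F | T | F | T | T
F | F | F | T | T | T
F | F | F | F | T | T
The columns for φ and ψ agree on every row, so they are logically equivalent.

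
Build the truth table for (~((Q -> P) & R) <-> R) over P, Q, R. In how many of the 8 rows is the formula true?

P | Q | R || (~((Q -> P) & R) <-> R)
T | T | T ||            F           
T | T | F ||            F           
T | F | T ||            F           
T | F | F ||            F           
F | T | T ||            T           
F | T | F ||            F           
F | F | T ||            F           
F | F | F ||            F           
The formula is true on 1 of the 8 rows.

1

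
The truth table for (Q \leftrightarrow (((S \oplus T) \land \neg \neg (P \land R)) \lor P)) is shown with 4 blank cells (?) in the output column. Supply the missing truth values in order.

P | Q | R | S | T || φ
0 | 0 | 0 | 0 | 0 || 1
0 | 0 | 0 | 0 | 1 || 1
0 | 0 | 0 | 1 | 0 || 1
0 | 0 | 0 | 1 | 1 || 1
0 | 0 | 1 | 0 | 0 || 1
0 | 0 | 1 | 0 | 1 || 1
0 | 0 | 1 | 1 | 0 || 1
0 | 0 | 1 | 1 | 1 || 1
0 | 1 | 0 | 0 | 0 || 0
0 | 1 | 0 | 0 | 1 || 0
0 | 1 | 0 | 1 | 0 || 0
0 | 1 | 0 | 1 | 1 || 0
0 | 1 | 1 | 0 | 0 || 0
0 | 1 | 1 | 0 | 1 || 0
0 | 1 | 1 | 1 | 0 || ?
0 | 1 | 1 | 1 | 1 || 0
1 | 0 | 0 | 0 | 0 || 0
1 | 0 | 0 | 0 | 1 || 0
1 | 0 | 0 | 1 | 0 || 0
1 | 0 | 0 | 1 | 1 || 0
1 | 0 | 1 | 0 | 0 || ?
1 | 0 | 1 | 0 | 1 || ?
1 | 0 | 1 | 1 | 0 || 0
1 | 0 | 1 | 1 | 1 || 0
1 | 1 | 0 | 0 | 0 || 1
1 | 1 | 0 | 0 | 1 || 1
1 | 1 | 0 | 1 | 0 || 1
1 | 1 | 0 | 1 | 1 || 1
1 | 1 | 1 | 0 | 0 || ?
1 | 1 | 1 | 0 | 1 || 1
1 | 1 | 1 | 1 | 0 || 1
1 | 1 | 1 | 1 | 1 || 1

0, 0, 0, 1

Row P=0, Q=1, R=1, S=1, T=0: (((S \oplus T) \land \neg \neg (P \land R)) \lor P) = 0, so the formula = 0.
Row P=1, Q=0, R=1, S=0, T=0: (((S \oplus T) \land \neg \neg (P \land R)) \lor P) = 1, so the formula = 0.
Row P=1, Q=0, R=1, S=0, T=1: (((S \oplus T) \land \neg \neg (P \land R)) \lor P) = 1, so the formula = 0.
Row P=1, Q=1, R=1, S=0, T=0: (((S \oplus T) \land \neg \neg (P \land R)) \lor P) = 1, so the formula = 1.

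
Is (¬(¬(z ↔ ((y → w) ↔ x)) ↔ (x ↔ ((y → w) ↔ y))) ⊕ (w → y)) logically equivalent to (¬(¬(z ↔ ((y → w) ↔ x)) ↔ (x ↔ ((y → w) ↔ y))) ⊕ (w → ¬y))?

not equivalent

x | y | z | w | φ | ψ
- | - | - | - | - | -
F | F | F | F | F | F
F | F | F | T | T | F
F | F | T | F | T | T
F | F | T | T | F | T
F | T | F | F | T | T
F | T | F | T | T | F
F | T | T | F | F | F
F | T | T | T | F | T
T | F | F | F | F | F
T | F | F | T | T | F
T | F | T | F | T | T
T | F | T | T | F | T
T | T | F | F | T | T
T | T | F | T | T | F
T | T | T | F | F | F
T | T | T | T | F | T
The columns differ at x=F, y=F, z=F, w=T (φ=T, ψ=F), so they are not equivalent.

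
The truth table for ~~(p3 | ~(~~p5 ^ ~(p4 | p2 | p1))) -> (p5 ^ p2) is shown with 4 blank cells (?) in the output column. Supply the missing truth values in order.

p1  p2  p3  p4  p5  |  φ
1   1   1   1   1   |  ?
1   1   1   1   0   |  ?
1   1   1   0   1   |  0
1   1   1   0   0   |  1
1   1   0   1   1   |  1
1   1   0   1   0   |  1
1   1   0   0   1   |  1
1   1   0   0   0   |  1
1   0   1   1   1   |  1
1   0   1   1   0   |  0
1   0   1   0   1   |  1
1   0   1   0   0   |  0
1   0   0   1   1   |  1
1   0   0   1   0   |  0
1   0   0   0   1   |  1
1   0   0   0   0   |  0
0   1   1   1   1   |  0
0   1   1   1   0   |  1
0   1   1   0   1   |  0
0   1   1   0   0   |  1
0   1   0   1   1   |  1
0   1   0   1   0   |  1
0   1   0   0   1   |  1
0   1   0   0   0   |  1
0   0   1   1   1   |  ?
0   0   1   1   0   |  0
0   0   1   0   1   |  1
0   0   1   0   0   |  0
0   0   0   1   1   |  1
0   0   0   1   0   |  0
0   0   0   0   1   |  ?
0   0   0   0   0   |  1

Row p1=1, p2=1, p3=1, p4=1, p5=1: ~~(p3 | ~(~~p5 ^ ~(p4 | p2 | p1))) = 1, (p5 ^ p2) = 0, so the formula = 0.
Row p1=1, p2=1, p3=1, p4=1, p5=0: ~~(p3 | ~(~~p5 ^ ~(p4 | p2 | p1))) = 1, (p5 ^ p2) = 1, so the formula = 1.
Row p1=0, p2=0, p3=1, p4=1, p5=1: ~~(p3 | ~(~~p5 ^ ~(p4 | p2 | p1))) = 1, (p5 ^ p2) = 1, so the formula = 1.
Row p1=0, p2=0, p3=0, p4=0, p5=1: ~~(p3 | ~(~~p5 ^ ~(p4 | p2 | p1))) = 1, (p5 ^ p2) = 1, so the formula = 1.

0, 1, 1, 1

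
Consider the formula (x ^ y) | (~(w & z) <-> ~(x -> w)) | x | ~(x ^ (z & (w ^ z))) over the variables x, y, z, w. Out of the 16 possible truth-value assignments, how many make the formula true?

  x      y      z      w    |    φ  
 True   True   True   True  |   True
 True   True   True  False  |   True
 True   True  False   True  |   True
 True   True  False  False  |   True
 True  False   True   True  |   True
 True  False   True  False  |   True
 True  False  False   True  |   True
 True  False  False  False  |   True
False   True   True   True  |   True
False   True   True  False  |   True
False   True  False   True  |   True
False   True  False  False  |   True
False  False   True   True  |   True
False  False   True  False  |  False
False  False  False   True  |   True
False  False  False  False  |   True
The formula is true on 15 of the 16 rows.

15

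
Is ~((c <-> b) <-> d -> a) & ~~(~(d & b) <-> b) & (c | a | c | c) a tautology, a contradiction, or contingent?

a  b  c  d  |  φ
T  T  T  T  |  F
T  T  T  F  |  F
T  T  F  T  |  F
T  T  F  F  |  T
T  F  T  T  |  F
T  F  T  F  |  F
T  F  F  T  |  F
T  F  F  F  |  F
F  T  T  T  |  F
F  T  T  F  |  F
F  T  F  T  |  F
F  T  F  F  |  F
F  F  T  T  |  F
F  F  T  F  |  F
F  F  F  T  |  F
F  F  F  F  |  F
1 of 16 rows are T, so the formula is contingent.

contingent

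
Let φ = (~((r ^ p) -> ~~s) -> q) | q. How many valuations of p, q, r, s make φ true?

p  q  r  s     (r ^ p)  ~s  ~~s  ((r ^ p) -> ~~s)  ~((r ^ p) -> ~~s)  (~((r ^ p) -> ~~s) -> q)  ((~((r ^ p) -> ~~s) -> q) | q)
F  F  F  F        F     T    F          T                  F                     T                            T               
F  F  F  T        F     F    T          T                  F                     T                            T               
F  F  T  F        T     T    F          F                  T                     F                            F               
F  F  T  T        T     F    T          T                  F                     T                            T               
F  T  F  F        F     T    F          T                  F                     T                            T               
F  T  F  T        F     F    T          T                  F                     T                            T               
F  T  T  F        T     T    F          F                  T                     T                            T               
F  T  T  T        T     F    T          T                  F                     T                            T               
T  F  F  F        T     T    F          F                  T                     F                            F               
T  F  F  T        T     F    T          T                  F                     T                            T               
T  F  T  F        F     T    F          T                  F                     T                            T               
T  F  T  T        F     F    T          T                  F                     T                            T               
T  T  F  F        T     T    F          F                  T                     T                            T               
T  T  F  T        T     F    T          T                  F                     T                            T               
T  T  T  F        F     T    F          T                  F                     T                            T               
T  T  T  T        F     F    T          T                  F                     T                            T               
The formula is true on 14 of the 16 rows.

14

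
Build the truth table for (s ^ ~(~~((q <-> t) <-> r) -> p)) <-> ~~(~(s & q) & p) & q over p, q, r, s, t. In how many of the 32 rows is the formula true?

12

p | q | r | s | t || φ
1 | 1 | 1 | 1 | 1 || 0
1 | 1 | 1 | 1 | 0 || 0
1 | 1 | 1 | 0 | 1 || 0
1 | 1 | 1 | 0 | 0 || 0
1 | 1 | 0 | 1 | 1 || 0
1 | 1 | 0 | 1 | 0 || 0
1 | 1 | 0 | 0 | 1 || 0
1 | 1 | 0 | 0 | 0 || 0
1 | 0 | 1 | 1 | 1 || 0
1 | 0 | 1 | 1 | 0 || 0
1 | 0 | 1 | 0 | 1 || 1
1 | 0 | 1 | 0 | 0 || 1
1 | 0 | 0 | 1 | 1 || 0
1 | 0 | 0 | 1 | 0 || 0
1 | 0 | 0 | 0 | 1 || 1
1 | 0 | 0 | 0 | 0 || 1
0 | 1 | 1 | 1 | 1 || 1
0 | 1 | 1 | 1 | 0 || 0
0 | 1 | 1 | 0 | 1 || 0
0 | 1 | 1 | 0 | 0 || 1
0 | 1 | 0 | 1 | 1 || 0
0 | 1 | 0 | 1 | 0 || 1
0 | 1 | 0 | 0 | 1 || 1
0 | 1 | 0 | 0 | 0 || 0
0 | 0 | 1 | 1 | 1 || 0
0 | 0 | 1 | 1 | 0 || 1
0 | 0 | 1 | 0 | 1 || 1
0 | 0 | 1 | 0 | 0 || 0
0 | 0 | 0 | 1 | 1 || 1
0 | 0 | 0 | 1 | 0 || 0
0 | 0 | 0 | 0 | 1 || 0
0 | 0 | 0 | 0 | 0 || 1
The formula is true on 12 of the 32 rows.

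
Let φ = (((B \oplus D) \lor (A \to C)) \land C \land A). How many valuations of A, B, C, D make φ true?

A | B | C | D | φ
- | - | - | - | -
F | F | F | F | F
F | F | F | T | F
F | F | T | F | F
F | F | T | T | F
F | T | F | F | F
F | T | F | T | F
F | T | T | F | F
F | T | T | T | F
T | F | F | F | F
T | F | F | T | F
T | F | T | F | T
T | F | T | T | T
T | T | F | F | F
T | T | F | T | F
T | T | T | F | T
T | T | T | T | T
The formula is true on 4 of the 16 rows.

4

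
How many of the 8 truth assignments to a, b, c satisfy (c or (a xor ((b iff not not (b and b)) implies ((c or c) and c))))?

a | b | c | (b and b) | not (b and b) | not not (b and b) | (b iff not not (b and b)) | (c or c) | ((c or c) and c) | φ
- | - | - | --------- | ------------- | ----------------- | ------------------------- | -------- | ---------------- | -
1 | 1 | 1 |     1     |       0       |         1         |             1             |    1     |        1         | 1
1 | 1 | 0 |     1     |       0       |         1         |             1             |    0     |        0         | 1
1 | 0 | 1 |     0     |       1       |         0         |             1             |    1     |        1         | 1
1 | 0 | 0 |     0     |       1       |         0         |             1             |    0     |        0         | 1
0 | 1 | 1 |     1     |       0       |         1         |             1             |    1     |        1         | 1
0 | 1 | 0 |     1     |       0       |         1         |             1             |    0     |        0         | 0
0 | 0 | 1 |     0     |       1       |         0         |             1             |    1     |        1         | 1
0 | 0 | 0 |     0     |       1       |         0         |             1             |    0     |        0         | 0
The formula is true on 6 of the 8 rows.

6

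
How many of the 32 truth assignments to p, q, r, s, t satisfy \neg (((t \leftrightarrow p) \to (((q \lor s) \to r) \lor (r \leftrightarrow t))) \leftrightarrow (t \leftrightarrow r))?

p  q  r  s  t  |  φ
1  1  1  1  1  |  0
1  1  1  1  0  |  1
1  1  1  0  1  |  0
1  1  1  0  0  |  1
1  1  0  1  1  |  0
1  1  0  1  0  |  0
1  1  0  0  1  |  0
1  1  0  0  0  |  0
1  0  1  1  1  |  0
1  0  1  1  0  |  1
1  0  1  0  1  |  0
1  0  1  0  0  |  1
1  0  0  1  1  |  0
1  0  0  1  0  |  0
1  0  0  0  1  |  1
1  0  0  0  0  |  0
0  1  1  1  1  |  0
0  1  1  1  0  |  1
0  1  1  0  1  |  0
0  1  1  0  0  |  1
0  1  0  1  1  |  1
0  1  0  1  0  |  0
0  1  0  0  1  |  1
0  1  0  0  0  |  0
0  0  1  1  1  |  0
0  0  1  1  0  |  1
0  0  1  0  1  |  0
0  0  1  0  0  |  1
0  0  0  1  1  |  1
0  0  0  1  0  |  0
0  0  0  0  1  |  1
0  0  0  0  0  |  0
The formula is true on 13 of the 32 rows.

13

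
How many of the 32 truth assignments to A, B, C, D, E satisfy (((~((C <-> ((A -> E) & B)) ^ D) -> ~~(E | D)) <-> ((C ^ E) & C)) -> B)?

30

A  B  C  D  E  |  φ
F  F  F  F  F  |  T
F  F  F  F  T  |  T
F  F  F  T  F  |  T
F  F  F  T  T  |  T
F  F  T  F  F  |  T
F  F  T  F  T  |  T
F  F  T  T  F  |  F
F  F  T  T  T  |  T
F  T  F  F  F  |  T
F  T  F  F  T  |  T
F  T  F  T  F  |  T
F  T  F  T  T  |  T
F  T  T  F  F  |  T
F  T  T  F  T  |  T
F  T  T  T  F  |  T
F  T  T  T  T  |  T
T  F  F  F  F  |  T
T  F  F  F  T  |  T
T  F  F  T  F  |  T
T  F  F  T  T  |  T
T  F  T  F  F  |  T
T  F  T  F  T  |  T
T  F  T  T  F  |  F
T  F  T  T  T  |  T
T  T  F  F  F  |  T
T  T  F  F  T  |  T
T  T  F  T  F  |  T
T  T  F  T  T  |  T
T  T  T  F  F  |  T
T  T  T  F  T  |  T
T  T  T  T  F  |  T
T  T  T  T  T  |  T
The formula is true on 30 of the 32 rows.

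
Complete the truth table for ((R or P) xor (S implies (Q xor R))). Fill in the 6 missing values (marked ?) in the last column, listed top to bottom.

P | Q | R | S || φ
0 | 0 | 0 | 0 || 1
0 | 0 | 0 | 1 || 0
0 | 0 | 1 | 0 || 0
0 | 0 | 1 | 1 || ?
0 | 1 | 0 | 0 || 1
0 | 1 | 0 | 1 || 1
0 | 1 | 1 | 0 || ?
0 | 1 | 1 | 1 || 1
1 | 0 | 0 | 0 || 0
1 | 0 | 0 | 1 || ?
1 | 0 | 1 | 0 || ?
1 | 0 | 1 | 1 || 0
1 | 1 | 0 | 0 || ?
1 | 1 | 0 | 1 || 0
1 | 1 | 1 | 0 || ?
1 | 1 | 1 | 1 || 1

Row P=0, Q=0, R=1, S=1: (R or P) = 1, (S implies (Q xor R)) = 1, so the formula = 0.
Row P=0, Q=1, R=1, S=0: (R or P) = 1, (S implies (Q xor R)) = 1, so the formula = 0.
Row P=1, Q=0, R=0, S=1: (R or P) = 1, (S implies (Q xor R)) = 0, so the formula = 1.
Row P=1, Q=0, R=1, S=0: (R or P) = 1, (S implies (Q xor R)) = 1, so the formula = 0.
Row P=1, Q=1, R=0, S=0: (R or P) = 1, (S implies (Q xor R)) = 1, so the formula = 0.
Row P=1, Q=1, R=1, S=0: (R or P) = 1, (S implies (Q xor R)) = 1, so the formula = 0.

0, 0, 1, 0, 0, 0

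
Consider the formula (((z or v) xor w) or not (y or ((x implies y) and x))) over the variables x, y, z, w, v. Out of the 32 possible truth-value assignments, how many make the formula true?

24

  x      y      z      w      v    |    φ  
 True   True   True   True   True  |  False
 True   True   True   True  False  |  False
 True   True   True  False   True  |   True
 True   True   True  False  False  |   True
 True   True  False   True   True  |  False
 True   True  False   True  False  |   True
 True   True  False  False   True  |   True
 True   True  False  False  False  |  False
 True  False   True   True   True  |   True
 True  False   True   True  False  |   True
 True  False   True  False   True  |   True
 True  False   True  False  False  |   True
 True  False  False   True   True  |   True
 True  False  False   True  False  |   True
 True  False  False  False   True  |   True
 True  False  False  False  False  |   True
False   True   True   True   True  |  False
False   True   True   True  False  |  False
False   True   True  False   True  |   True
False   True   True  False  False  |   True
False   True  False   True   True  |  False
False   True  False   True  False  |   True
False   True  False  False   True  |   True
False   True  False  False  False  |  False
False  False   True   True   True  |   True
False  False   True   True  False  |   True
False  False   True  False   True  |   True
False  False   True  False  False  |   True
False  False  False   True   True  |   True
False  False  False   True  False  |   True
False  False  False  False   True  |   True
False  False  False  False  False  |   True
The formula is true on 24 of the 32 rows.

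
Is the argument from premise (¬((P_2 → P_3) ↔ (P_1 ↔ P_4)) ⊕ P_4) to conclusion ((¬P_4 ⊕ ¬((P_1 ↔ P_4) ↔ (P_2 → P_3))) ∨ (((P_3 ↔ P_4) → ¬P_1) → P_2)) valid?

P_1  P_2  P_3  P_4  |  φ  ψ
 1    1    1    1   |  1  1
 1    1    1    0   |  1  1
 1    1    0    1   |  0  1
 1    1    0    0   |  0  1
 1    0    1    1   |  1  1
 1    0    1    0   |  1  0
 1    0    0    1   |  1  0
 1    0    0    0   |  1  1
 0    1    1    1   |  0  1
 0    1    1    0   |  0  1
 0    1    0    1   |  1  1
 0    1    0    0   |  1  1
 0    0    1    1   |  0  1
 0    0    1    0   |  0  1
 0    0    0    1   |  0  1
 0    0    0    0   |  0  1
At P_1=1, P_2=0, P_3=1, P_4=0 we have φ true but ψ false, so φ does not entail ψ.

no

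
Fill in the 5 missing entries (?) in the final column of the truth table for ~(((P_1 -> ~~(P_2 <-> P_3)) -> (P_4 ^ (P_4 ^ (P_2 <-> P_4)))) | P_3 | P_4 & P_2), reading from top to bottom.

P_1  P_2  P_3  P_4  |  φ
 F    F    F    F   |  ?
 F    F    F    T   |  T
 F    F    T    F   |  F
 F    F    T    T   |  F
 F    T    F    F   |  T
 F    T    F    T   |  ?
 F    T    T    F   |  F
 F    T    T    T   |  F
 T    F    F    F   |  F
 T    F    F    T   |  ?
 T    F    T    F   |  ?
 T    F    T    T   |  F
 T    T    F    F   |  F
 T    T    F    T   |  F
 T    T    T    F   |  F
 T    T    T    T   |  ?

F, F, T, F, F

Row P_1=F, P_2=F, P_3=F, P_4=F: ((P_1 -> ~~(P_2 <-> P_3)) -> (P_4 ^ (P_4 ^ (P_2 <-> P_4)))) = T, (P_4 & P_2) = F, (((P_1 -> ~~(P_2 <-> P_3)) -> (P_4 ^ (P_4 ^ (P_2 <-> P_4)))) | P_3 | P_4 & P_2) = T, so the formula = F.
Row P_1=F, P_2=T, P_3=F, P_4=T: ((P_1 -> ~~(P_2 <-> P_3)) -> (P_4 ^ (P_4 ^ (P_2 <-> P_4)))) = T, (P_4 & P_2) = T, (((P_1 -> ~~(P_2 <-> P_3)) -> (P_4 ^ (P_4 ^ (P_2 <-> P_4)))) | P_3 | P_4 & P_2) = T, so the formula = F.
Row P_1=T, P_2=F, P_3=F, P_4=T: ((P_1 -> ~~(P_2 <-> P_3)) -> (P_4 ^ (P_4 ^ (P_2 <-> P_4)))) = F, (P_4 & P_2) = F, (((P_1 -> ~~(P_2 <-> P_3)) -> (P_4 ^ (P_4 ^ (P_2 <-> P_4)))) | P_3 | P_4 & P_2) = F, so the formula = T.
Row P_1=T, P_2=F, P_3=T, P_4=F: ((P_1 -> ~~(P_2 <-> P_3)) -> (P_4 ^ (P_4 ^ (P_2 <-> P_4)))) = T, (P_4 & P_2) = F, (((P_1 -> ~~(P_2 <-> P_3)) -> (P_4 ^ (P_4 ^ (P_2 <-> P_4)))) | P_3 | P_4 & P_2) = T, so the formula = F.
Row P_1=T, P_2=T, P_3=T, P_4=T: ((P_1 -> ~~(P_2 <-> P_3)) -> (P_4 ^ (P_4 ^ (P_2 <-> P_4)))) = T, (P_4 & P_2) = T, (((P_1 -> ~~(P_2 <-> P_3)) -> (P_4 ^ (P_4 ^ (P_2 <-> P_4)))) | P_3 | P_4 & P_2) = T, so the formula = F.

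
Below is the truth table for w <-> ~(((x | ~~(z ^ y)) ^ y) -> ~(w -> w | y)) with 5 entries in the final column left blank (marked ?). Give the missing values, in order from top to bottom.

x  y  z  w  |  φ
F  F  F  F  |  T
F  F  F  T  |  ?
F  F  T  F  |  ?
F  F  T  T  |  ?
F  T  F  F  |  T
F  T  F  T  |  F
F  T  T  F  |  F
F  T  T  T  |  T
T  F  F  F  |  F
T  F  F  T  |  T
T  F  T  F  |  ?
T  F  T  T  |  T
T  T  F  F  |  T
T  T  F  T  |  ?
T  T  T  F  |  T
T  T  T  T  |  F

F, F, T, F, F

Row x=F, y=F, z=F, w=T: ~(((x | ~~(z ^ y)) ^ y) -> ~(w -> w | y)) = F, so the formula = F.
Row x=F, y=F, z=T, w=F: ~(((x | ~~(z ^ y)) ^ y) -> ~(w -> w | y)) = T, so the formula = F.
Row x=F, y=F, z=T, w=T: ~(((x | ~~(z ^ y)) ^ y) -> ~(w -> w | y)) = T, so the formula = T.
Row x=T, y=F, z=T, w=F: ~(((x | ~~(z ^ y)) ^ y) -> ~(w -> w | y)) = T, so the formula = F.
Row x=T, y=T, z=F, w=T: ~(((x | ~~(z ^ y)) ^ y) -> ~(w -> w | y)) = F, so the formula = F.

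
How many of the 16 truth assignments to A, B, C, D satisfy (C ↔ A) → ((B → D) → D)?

14

A  B  C  D  |  ((C ↔ A) → ((B → D) → D))
F  F  F  F  |              F            
F  F  F  T  |              T            
F  F  T  F  |              T            
F  F  T  T  |              T            
F  T  F  F  |              T            
F  T  F  T  |              T            
F  T  T  F  |              T            
F  T  T  T  |              T            
T  F  F  F  |              T            
T  F  F  T  |              T            
T  F  T  F  |              F            
T  F  T  T  |              T            
T  T  F  F  |              T            
T  T  F  T  |              T            
T  T  T  F  |              T            
T  T  T  T  |              T            
The formula is true on 14 of the 16 rows.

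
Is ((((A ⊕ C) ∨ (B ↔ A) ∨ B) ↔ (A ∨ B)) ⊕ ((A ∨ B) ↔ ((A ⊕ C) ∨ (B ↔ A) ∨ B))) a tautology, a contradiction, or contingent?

A  B  C  |  (A ⊕ C)  (B ↔ A)  ((A ⊕ C) ∨ (B ↔ A) ∨ B)  (A ∨ B)  φ
1  1  1  |     0        1                1                1     0
1  1  0  |     1        1                1                1     0
1  0  1  |     0        0                0                1     0
1  0  0  |     1        0                1                1     0
0  1  1  |     1        0                1                1     0
0  1  0  |     0        0                1                1     0
0  0  1  |     1        1                1                0     0
0  0  0  |     0        1                1                0     0
Every row is 0, so the formula is a contradiction.

contradiction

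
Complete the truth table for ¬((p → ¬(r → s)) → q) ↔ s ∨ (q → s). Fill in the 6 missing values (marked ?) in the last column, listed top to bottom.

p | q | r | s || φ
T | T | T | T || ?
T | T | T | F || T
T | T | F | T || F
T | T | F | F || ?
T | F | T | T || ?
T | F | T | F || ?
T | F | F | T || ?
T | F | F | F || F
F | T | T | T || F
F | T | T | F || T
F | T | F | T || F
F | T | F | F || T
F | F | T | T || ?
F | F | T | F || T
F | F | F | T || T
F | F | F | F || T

Row p=T, q=T, r=T, s=T: ¬((p → ¬(r → s)) → q) = F, (s ∨ (q → s)) = T, so the formula = F.
Row p=T, q=T, r=F, s=F: ¬((p → ¬(r → s)) → q) = F, (s ∨ (q → s)) = F, so the formula = T.
Row p=T, q=F, r=T, s=T: ¬((p → ¬(r → s)) → q) = F, (s ∨ (q → s)) = T, so the formula = F.
Row p=T, q=F, r=T, s=F: ¬((p → ¬(r → s)) → q) = T, (s ∨ (q → s)) = T, so the formula = T.
Row p=T, q=F, r=F, s=T: ¬((p → ¬(r → s)) → q) = F, (s ∨ (q → s)) = T, so the formula = F.
Row p=F, q=F, r=T, s=T: ¬((p → ¬(r → s)) → q) = T, (s ∨ (q → s)) = T, so the formula = T.

F, T, F, T, F, T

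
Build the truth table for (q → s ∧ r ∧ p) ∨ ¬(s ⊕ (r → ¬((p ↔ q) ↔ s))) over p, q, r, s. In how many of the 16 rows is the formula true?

13

p | q | r | s || (s ∧ r ∧ p) | (q → (s ∧ r ∧ p)) | (p ↔ q) | ((p ↔ q) ↔ s) | ¬((p ↔ q) ↔ s) | (r → ¬((p ↔ q) ↔ s)) | (s ⊕ (r → ¬((p ↔ q) ↔ s))) | ¬(s ⊕ (r → ¬((p ↔ q) ↔ s))) | φ
T | T | T | T ||      T      |         T         |    T    |       T       |       F        |          F           |             T              |              F              | T
T | T | T | F ||      F      |         F         |    T    |       F       |       T        |          T           |             T              |              F              | F
T | T | F | T ||      F      |         F         |    T    |       T       |       F        |          T           |             F              |              T              | T
T | T | F | F ||      F      |         F         |    T    |       F       |       T        |          T           |             T              |              F              | F
T | F | T | T ||      T      |         T         |    F    |       F       |       T        |          T           |             F              |              T              | T
T | F | T | F ||      F      |         T         |    F    |       T       |       F        |          F           |             F              |              T              | T
T | F | F | T ||      F      |         T         |    F    |       F       |       T        |          T           |             F              |              T              | T
T | F | F | F ||      F      |         T         |    F    |       T       |       F        |          T           |             T              |              F              | T
F | T | T | T ||      F      |         F         |    F    |       F       |       T        |          T           |             F              |              T              | T
F | T | T | F ||      F      |         F         |    F    |       T       |       F        |          F           |             F              |              T              | T
F | T | F | T ||      F      |         F         |    F    |       F       |       T        |          T           |             F              |              T              | T
F | T | F | F ||      F      |         F         |    F    |       T       |       F        |          T           |             T              |              F              | F
F | F | T | T ||      F      |         T         |    T    |       T       |       F        |          F           |             T              |              F              | T
F | F | T | F ||      F      |         T         |    T    |       F       |       T        |          T           |             T              |              F              | T
F | F | F | T ||      F      |         T         |    T    |       T       |       F        |          T           |             F              |              T              | T
F | F | F | F ||      F      |         T         |    T    |       F       |       T        |          T           |             T              |              F              | T
The formula is true on 13 of the 16 rows.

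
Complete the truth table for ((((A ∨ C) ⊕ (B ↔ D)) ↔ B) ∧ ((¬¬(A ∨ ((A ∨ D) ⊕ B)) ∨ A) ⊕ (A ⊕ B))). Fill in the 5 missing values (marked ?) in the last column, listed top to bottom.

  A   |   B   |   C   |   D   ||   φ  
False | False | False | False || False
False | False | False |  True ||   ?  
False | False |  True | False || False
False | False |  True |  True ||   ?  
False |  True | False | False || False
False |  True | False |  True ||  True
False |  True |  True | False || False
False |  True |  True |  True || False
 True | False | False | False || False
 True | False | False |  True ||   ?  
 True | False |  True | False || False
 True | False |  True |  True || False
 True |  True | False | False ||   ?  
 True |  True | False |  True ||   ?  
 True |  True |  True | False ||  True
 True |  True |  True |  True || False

True, False, False, True, False

Row A=False, B=False, C=False, D=True: (((A ∨ C) ⊕ (B ↔ D)) ↔ B) = True, ((¬¬(A ∨ ((A ∨ D) ⊕ B)) ∨ A) ⊕ (A ⊕ B)) = True, so the formula = True.
Row A=False, B=False, C=True, D=True: (((A ∨ C) ⊕ (B ↔ D)) ↔ B) = False, ((¬¬(A ∨ ((A ∨ D) ⊕ B)) ∨ A) ⊕ (A ⊕ B)) = True, so the formula = False.
Row A=True, B=False, C=False, D=True: (((A ∨ C) ⊕ (B ↔ D)) ↔ B) = False, ((¬¬(A ∨ ((A ∨ D) ⊕ B)) ∨ A) ⊕ (A ⊕ B)) = False, so the formula = False.
Row A=True, B=True, C=False, D=False: (((A ∨ C) ⊕ (B ↔ D)) ↔ B) = True, ((¬¬(A ∨ ((A ∨ D) ⊕ B)) ∨ A) ⊕ (A ⊕ B)) = True, so the formula = True.
Row A=True, B=True, C=False, D=True: (((A ∨ C) ⊕ (B ↔ D)) ↔ B) = False, ((¬¬(A ∨ ((A ∨ D) ⊕ B)) ∨ A) ⊕ (A ⊕ B)) = True, so the formula = False.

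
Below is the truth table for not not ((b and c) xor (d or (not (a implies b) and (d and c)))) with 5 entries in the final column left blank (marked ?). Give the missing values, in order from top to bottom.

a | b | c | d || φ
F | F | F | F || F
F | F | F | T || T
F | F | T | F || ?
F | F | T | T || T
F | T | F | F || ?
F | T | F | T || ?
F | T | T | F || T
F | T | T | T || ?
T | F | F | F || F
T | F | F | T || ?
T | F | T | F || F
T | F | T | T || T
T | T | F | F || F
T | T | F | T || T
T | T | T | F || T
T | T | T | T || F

F, F, T, F, T

Row a=F, b=F, c=T, d=F: ((b and c) xor (d or (not (a implies b) and (d and c)))) = F, not ((b and c) xor (d or (not (a implies b) and (d and c)))) = T, so the formula = F.
Row a=F, b=T, c=F, d=F: ((b and c) xor (d or (not (a implies b) and (d and c)))) = F, not ((b and c) xor (d or (not (a implies b) and (d and c)))) = T, so the formula = F.
Row a=F, b=T, c=F, d=T: ((b and c) xor (d or (not (a implies b) and (d and c)))) = T, not ((b and c) xor (d or (not (a implies b) and (d and c)))) = F, so the formula = T.
Row a=F, b=T, c=T, d=T: ((b and c) xor (d or (not (a implies b) and (d and c)))) = F, not ((b and c) xor (d or (not (a implies b) and (d and c)))) = T, so the formula = F.
Row a=T, b=F, c=F, d=T: ((b and c) xor (d or (not (a implies b) and (d and c)))) = T, not ((b and c) xor (d or (not (a implies b) and (d and c)))) = F, so the formula = T.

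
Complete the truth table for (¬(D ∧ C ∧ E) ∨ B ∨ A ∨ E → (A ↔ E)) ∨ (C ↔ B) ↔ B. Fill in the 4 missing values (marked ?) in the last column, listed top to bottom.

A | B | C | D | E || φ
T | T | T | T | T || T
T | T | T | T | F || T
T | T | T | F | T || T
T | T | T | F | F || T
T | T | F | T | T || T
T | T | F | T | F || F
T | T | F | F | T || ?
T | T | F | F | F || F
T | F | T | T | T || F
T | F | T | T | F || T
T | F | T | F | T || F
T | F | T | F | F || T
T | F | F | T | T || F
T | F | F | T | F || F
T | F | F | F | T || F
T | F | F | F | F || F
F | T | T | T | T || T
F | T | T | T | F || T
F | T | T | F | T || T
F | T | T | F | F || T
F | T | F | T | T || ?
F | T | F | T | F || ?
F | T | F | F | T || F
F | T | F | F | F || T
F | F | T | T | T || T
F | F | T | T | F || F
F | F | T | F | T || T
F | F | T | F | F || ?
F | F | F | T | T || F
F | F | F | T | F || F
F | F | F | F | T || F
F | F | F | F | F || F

Row A=T, B=T, C=F, D=F, E=T: ((¬(D ∧ C ∧ E) ∨ B ∨ A ∨ E → (A ↔ E)) ∨ (C ↔ B)) = T, so the formula = T.
Row A=F, B=T, C=F, D=T, E=T: ((¬(D ∧ C ∧ E) ∨ B ∨ A ∨ E → (A ↔ E)) ∨ (C ↔ B)) = F, so the formula = F.
Row A=F, B=T, C=F, D=T, E=F: ((¬(D ∧ C ∧ E) ∨ B ∨ A ∨ E → (A ↔ E)) ∨ (C ↔ B)) = T, so the formula = T.
Row A=F, B=F, C=T, D=F, E=F: ((¬(D ∧ C ∧ E) ∨ B ∨ A ∨ E → (A ↔ E)) ∨ (C ↔ B)) = T, so the formula = F.

T, F, T, F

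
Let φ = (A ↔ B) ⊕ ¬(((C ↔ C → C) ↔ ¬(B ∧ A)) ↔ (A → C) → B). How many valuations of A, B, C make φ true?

5

A | B | C | φ
- | - | - | -
T | T | T | F
T | T | F | T
T | F | T | T
T | F | F | T
F | T | T | F
F | T | F | T
F | F | T | F
F | F | F | T
The formula is true on 5 of the 8 rows.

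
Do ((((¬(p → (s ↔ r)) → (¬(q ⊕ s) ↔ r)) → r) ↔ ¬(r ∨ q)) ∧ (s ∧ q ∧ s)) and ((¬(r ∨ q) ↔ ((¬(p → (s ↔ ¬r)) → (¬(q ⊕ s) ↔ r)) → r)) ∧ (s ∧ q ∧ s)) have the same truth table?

p | q | r | s | φ | ψ
- | - | - | - | - | -
T | T | T | T | F | F
T | T | T | F | F | F
T | T | F | T | F | T
T | T | F | F | F | F
T | F | T | T | F | F
T | F | T | F | F | F
T | F | F | T | F | F
T | F | F | F | F | F
F | T | T | T | F | F
F | T | T | F | F | F
F | T | F | T | T | T
F | T | F | F | F | F
F | F | T | T | F | F
F | F | T | F | F | F
F | F | F | T | F | F
F | F | F | F | F | F
The columns differ at p=T, q=T, r=F, s=T (φ=F, ψ=T), so they are not equivalent.

not equivalent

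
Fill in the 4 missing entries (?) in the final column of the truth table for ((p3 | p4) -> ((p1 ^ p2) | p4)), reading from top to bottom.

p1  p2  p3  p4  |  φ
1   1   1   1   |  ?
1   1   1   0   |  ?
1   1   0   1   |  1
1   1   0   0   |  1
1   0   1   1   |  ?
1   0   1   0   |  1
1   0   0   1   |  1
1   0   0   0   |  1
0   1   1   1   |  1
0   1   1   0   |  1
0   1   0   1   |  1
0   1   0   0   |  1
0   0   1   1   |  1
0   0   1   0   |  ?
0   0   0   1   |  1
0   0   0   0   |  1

1, 0, 1, 0

Row p1=1, p2=1, p3=1, p4=1: (p3 | p4) = 1, ((p1 ^ p2) | p4) = 1, so the formula = 1.
Row p1=1, p2=1, p3=1, p4=0: (p3 | p4) = 1, ((p1 ^ p2) | p4) = 0, so the formula = 0.
Row p1=1, p2=0, p3=1, p4=1: (p3 | p4) = 1, ((p1 ^ p2) | p4) = 1, so the formula = 1.
Row p1=0, p2=0, p3=1, p4=0: (p3 | p4) = 1, ((p1 ^ p2) | p4) = 0, so the formula = 0.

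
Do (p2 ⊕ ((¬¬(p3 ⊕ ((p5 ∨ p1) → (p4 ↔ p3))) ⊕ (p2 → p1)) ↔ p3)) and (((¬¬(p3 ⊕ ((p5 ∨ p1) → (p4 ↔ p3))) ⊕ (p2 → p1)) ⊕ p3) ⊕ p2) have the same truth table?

p1 | p2 | p3 | p4 | p5 || φ | ψ
F  | F  | F  | F  | F  || T | F
F  | F  | F  | F  | T  || T | F
F  | F  | F  | T  | F  || T | F
F  | F  | F  | T  | T  || F | T
F  | F  | T  | F  | F  || T | F
F  | F  | T  | F  | T  || F | T
F  | F  | T  | T  | F  || T | F
F  | F  | T  | T  | T  || T | F
F  | T  | F  | F  | F  || T | F
F  | T  | F  | F  | T  || T | F
F  | T  | F  | T  | F  || T | F
F  | T  | F  | T  | T  || F | T
F  | T  | T  | F  | F  || T | F
F  | T  | T  | F  | T  || F | T
F  | T  | T  | T  | F  || T | F
F  | T  | T  | T  | T  || T | F
T  | F  | F  | F  | F  || T | F
T  | F  | F  | F  | T  || T | F
T  | F  | F  | T  | F  || F | T
T  | F  | F  | T  | T  || F | T
T  | F  | T  | F  | F  || F | T
T  | F  | T  | F  | T  || F | T
T  | F  | T  | T  | F  || T | F
T  | F  | T  | T  | T  || T | F
T  | T  | F  | F  | F  || F | T
T  | T  | F  | F  | T  || F | T
T  | T  | F  | T  | F  || T | F
T  | T  | F  | T  | T  || T | F
T  | T  | T  | F  | F  || T | F
T  | T  | T  | F  | T  || T | F
T  | T  | T  | T  | F  || F | T
T  | T  | T  | T  | T  || F | T
The columns differ at p1=F, p2=F, p3=F, p4=F, p5=F (φ=T, ψ=F), so they are not equivalent.

not equivalent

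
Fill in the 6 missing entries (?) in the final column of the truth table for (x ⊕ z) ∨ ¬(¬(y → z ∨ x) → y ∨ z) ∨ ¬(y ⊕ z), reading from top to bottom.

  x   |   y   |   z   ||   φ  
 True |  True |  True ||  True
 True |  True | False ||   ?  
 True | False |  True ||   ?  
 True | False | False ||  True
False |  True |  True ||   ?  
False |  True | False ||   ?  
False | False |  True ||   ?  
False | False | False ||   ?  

Row x=True, y=True, z=False: (x ⊕ z) = True, ¬(¬(y → z ∨ x) → y ∨ z) = False, ¬(y ⊕ z) = False, so the formula = True.
Row x=True, y=False, z=True: (x ⊕ z) = False, ¬(¬(y → z ∨ x) → y ∨ z) = False, ¬(y ⊕ z) = False, so the formula = False.
Row x=False, y=True, z=True: (x ⊕ z) = True, ¬(¬(y → z ∨ x) → y ∨ z) = False, ¬(y ⊕ z) = True, so the formula = True.
Row x=False, y=True, z=False: (x ⊕ z) = False, ¬(¬(y → z ∨ x) → y ∨ z) = False, ¬(y ⊕ z) = False, so the formula = False.
Row x=False, y=False, z=True: (x ⊕ z) = True, ¬(¬(y → z ∨ x) → y ∨ z) = False, ¬(y ⊕ z) = False, so the formula = True.
Row x=False, y=False, z=False: (x ⊕ z) = False, ¬(¬(y → z ∨ x) → y ∨ z) = False, ¬(y ⊕ z) = True, so the formula = True.

True, False, True, False, True, True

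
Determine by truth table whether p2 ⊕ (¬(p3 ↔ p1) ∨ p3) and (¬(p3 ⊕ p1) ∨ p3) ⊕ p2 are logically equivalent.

p1 | p2 | p3 | φ | ψ
-- | -- | -- | - | -
T  | T  | T  | F | F
T  | T  | F  | F | T
T  | F  | T  | T | T
T  | F  | F  | T | F
F  | T  | T  | F | F
F  | T  | F  | T | F
F  | F  | T  | T | T
F  | F  | F  | F | T
The columns differ at p1=T, p2=T, p3=F (φ=F, ψ=T), so they are not equivalent.

not equivalent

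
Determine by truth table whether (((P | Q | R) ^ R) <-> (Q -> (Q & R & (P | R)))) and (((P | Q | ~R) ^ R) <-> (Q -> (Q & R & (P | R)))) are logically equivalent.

not equivalent

P  Q  R  |  φ  ψ
T  T  T  |  F  F
T  T  F  |  F  F
T  F  T  |  F  F
T  F  F  |  T  T
F  T  T  |  F  F
F  T  F  |  F  F
F  F  T  |  F  T
F  F  F  |  F  T
The columns differ at P=F, Q=F, R=T (φ=F, ψ=T), so they are not equivalent.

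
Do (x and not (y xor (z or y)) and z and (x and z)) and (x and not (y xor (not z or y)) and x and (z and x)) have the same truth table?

  x   |   y   |   z   ||   φ   |   ψ  
False | False | False || False | False
False | False |  True || False | False
False |  True | False || False | False
False |  True |  True || False | False
 True | False | False || False | False
 True | False |  True || False |  True
 True |  True | False || False | False
 True |  True |  True ||  True |  True
The columns differ at x=True, y=False, z=True (φ=False, ψ=True), so they are not equivalent.

not equivalent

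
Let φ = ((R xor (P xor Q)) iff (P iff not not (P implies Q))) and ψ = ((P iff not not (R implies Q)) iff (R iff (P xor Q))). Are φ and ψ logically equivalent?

not equivalent

P | Q | R || φ | ψ
1 | 1 | 1 || 1 | 0
1 | 1 | 0 || 0 | 1
1 | 0 | 1 || 1 | 0
1 | 0 | 0 || 0 | 0
0 | 1 | 1 || 1 | 0
0 | 1 | 0 || 0 | 1
0 | 0 | 1 || 0 | 0
0 | 0 | 0 || 1 | 0
The columns differ at P=1, Q=1, R=1 (φ=1, ψ=0), so they are not equivalent.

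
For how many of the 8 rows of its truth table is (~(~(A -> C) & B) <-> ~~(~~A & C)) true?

3

A  B  C  |  φ
0  0  0  |  0
0  0  1  |  0
0  1  0  |  0
0  1  1  |  0
1  0  0  |  0
1  0  1  |  1
1  1  0  |  1
1  1  1  |  1
The formula is true on 3 of the 8 rows.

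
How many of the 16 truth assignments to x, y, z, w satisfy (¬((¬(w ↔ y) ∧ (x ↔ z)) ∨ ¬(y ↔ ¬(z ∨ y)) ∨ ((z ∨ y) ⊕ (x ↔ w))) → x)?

15

x | y | z | w || φ
0 | 0 | 0 | 0 || 1
0 | 0 | 0 | 1 || 1
0 | 0 | 1 | 0 || 0
0 | 0 | 1 | 1 || 1
0 | 1 | 0 | 0 || 1
0 | 1 | 0 | 1 || 1
0 | 1 | 1 | 0 || 1
0 | 1 | 1 | 1 || 1
1 | 0 | 0 | 0 || 1
1 | 0 | 0 | 1 || 1
1 | 0 | 1 | 0 || 1
1 | 0 | 1 | 1 || 1
1 | 1 | 0 | 0 || 1
1 | 1 | 0 | 1 || 1
1 | 1 | 1 | 0 || 1
1 | 1 | 1 | 1 || 1
The formula is true on 15 of the 16 rows.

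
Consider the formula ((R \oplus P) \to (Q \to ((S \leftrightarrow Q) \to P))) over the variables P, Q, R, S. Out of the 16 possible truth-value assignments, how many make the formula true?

P | Q | R | S | (R \oplus P) | (S \leftrightarrow Q) | φ
- | - | - | - | ------------ | --------------------- | -
T | T | T | T |      F       |           T           | T
T | T | T | F |      F       |           F           | T
T | T | F | T |      T       |           T           | T
T | T | F | F |      T       |           F           | T
T | F | T | T |      F       |           F           | T
T | F | T | F |      F       |           T           | T
T | F | F | T |      T       |           F           | T
T | F | F | F |      T       |           T           | T
F | T | T | T |      T       |           T           | F
F | T | T | F |      T       |           F           | T
F | T | F | T |      F       |           T           | T
F | T | F | F |      F       |           F           | T
F | F | T | T |      T       |           F           | T
F | F | T | F |      T       |           T           | T
F | F | F | T |      F       |           F           | T
F | F | F | F |      F       |           T           | T
The formula is true on 15 of the 16 rows.

15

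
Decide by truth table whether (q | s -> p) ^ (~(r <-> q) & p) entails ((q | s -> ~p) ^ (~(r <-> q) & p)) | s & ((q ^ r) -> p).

no

p | q | r | s || φ | ψ
T | T | T | T || T | T
T | T | T | F || T | F
T | T | F | T || F | T
T | T | F | F || F | T
T | F | T | T || F | T
T | F | T | F || F | F
T | F | F | T || T | T
T | F | F | F || T | T
F | T | T | T || F | T
F | T | T | F || F | T
F | T | F | T || F | T
F | T | F | F || F | T
F | F | T | T || F | T
F | F | T | F || T | T
F | F | F | T || F | T
F | F | F | F || T | T
At p=T, q=T, r=T, s=F we have φ true but ψ false, so φ does not entail ψ.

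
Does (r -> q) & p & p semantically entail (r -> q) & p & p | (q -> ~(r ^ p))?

p | q | r || φ | ψ
F | F | F || F | T
F | F | T || F | T
F | T | F || F | T
F | T | T || F | F
T | F | F || T | T
T | F | T || F | T
T | T | F || T | T
T | T | T || T | T
In every row where φ is true, ψ is also true, so φ ⊨ ψ.

yes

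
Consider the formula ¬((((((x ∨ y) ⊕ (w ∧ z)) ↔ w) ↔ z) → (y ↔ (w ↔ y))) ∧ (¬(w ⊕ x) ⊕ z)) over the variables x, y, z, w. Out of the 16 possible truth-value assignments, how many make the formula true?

9

  x   |   y   |   z   |   w   | (x ∨ y) | (w ∧ z) | ((x ∨ y) ⊕ (w ∧ z)) | (((x ∨ y) ⊕ (w ∧ z)) ↔ w) | (w ↔ y) | (y ↔ (w ↔ y)) | (w ⊕ x) | ¬(w ⊕ x) | (¬(w ⊕ x) ⊕ z) |   φ  
----- | ----- | ----- | ----- | ------- | ------- | ------------------- | ------------------------- | ------- | ------------- | ------- | -------- | -------------- | -----
 True |  True |  True |  True |   True  |   True  |        False        |           False           |   True  |      True     |  False  |   True   |     False      |  True
 True |  True |  True | False |   True  |  False  |         True        |           False           |  False  |     False     |   True  |  False   |      True      | False
 True |  True | False |  True |   True  |  False  |         True        |            True           |   True  |      True     |  False  |   True   |      True      | False
 True |  True | False | False |   True  |  False  |         True        |           False           |  False  |     False     |   True  |  False   |     False      |  True
 True | False |  True |  True |   True  |   True  |        False        |           False           |  False  |      True     |  False  |   True   |     False      |  True
 True | False |  True | False |   True  |  False  |         True        |           False           |   True  |     False     |   True  |  False   |      True      | False
 True | False | False |  True |   True  |  False  |         True        |            True           |  False  |      True     |  False  |   True   |      True      | False
 True | False | False | False |   True  |  False  |         True        |           False           |   True  |     False     |   True  |  False   |     False      |  True
False |  True |  True |  True |   True  |   True  |        False        |           False           |   True  |      True     |   True  |  False   |      True      | False
False |  True |  True | False |   True  |  False  |         True        |           False           |  False  |     False     |  False  |   True   |     False      |  True
False |  True | False |  True |   True  |  False  |         True        |            True           |   True  |      True     |   True  |  False   |     False      |  True
False |  True | False | False |   True  |  False  |         True        |           False           |  False  |     False     |  False  |   True   |      True      |  True
False | False |  True |  True |  False  |   True  |         True        |            True           |  False  |      True     |   True  |  False   |      True      | False
False | False |  True | False |  False  |  False  |        False        |            True           |   True  |     False     |  False  |   True   |     False      |  True
False | False | False |  True |  False  |  False  |        False        |           False           |  False  |      True     |   True  |  False   |     False      |  True
False | False | False | False |  False  |  False  |        False        |            True           |   True  |     False     |  False  |   True   |      True      | False
The formula is true on 9 of the 16 rows.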